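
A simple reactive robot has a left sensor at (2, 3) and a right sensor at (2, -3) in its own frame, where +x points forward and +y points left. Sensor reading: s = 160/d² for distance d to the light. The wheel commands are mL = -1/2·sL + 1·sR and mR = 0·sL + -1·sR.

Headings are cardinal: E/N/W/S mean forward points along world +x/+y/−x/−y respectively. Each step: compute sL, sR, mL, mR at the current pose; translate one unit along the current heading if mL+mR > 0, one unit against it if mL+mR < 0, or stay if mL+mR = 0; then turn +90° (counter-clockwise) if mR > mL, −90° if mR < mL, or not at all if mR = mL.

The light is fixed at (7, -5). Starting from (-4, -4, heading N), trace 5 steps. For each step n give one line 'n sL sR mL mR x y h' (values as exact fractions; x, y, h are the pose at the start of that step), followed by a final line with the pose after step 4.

0 32/41 160/73 5392/2993 -160/73 -4 -4 N
1 16/9 16/9 8/9 -16/9 -4 -5 E
2 32/17 160/229 -944/3893 -160/229 -5 -5 S
3 4/5 40/53 94/265 -40/53 -5 -4 W
4 32/41 160/73 5392/2993 -160/73 -4 -4 N
final -4 -5 E

n=0: pose=(-4,-4,N); sL=32/41, sR=160/73; mL=5392/2993, mR=-160/73; mL+mR=-16/41 → advance -1; mR−mL=-11952/2993 → turn -1·90°
n=1: pose=(-4,-5,E); sL=16/9, sR=16/9; mL=8/9, mR=-16/9; mL+mR=-8/9 → advance -1; mR−mL=-8/3 → turn -1·90°
n=2: pose=(-5,-5,S); sL=32/17, sR=160/229; mL=-944/3893, mR=-160/229; mL+mR=-16/17 → advance -1; mR−mL=-1776/3893 → turn -1·90°
n=3: pose=(-5,-4,W); sL=4/5, sR=40/53; mL=94/265, mR=-40/53; mL+mR=-2/5 → advance -1; mR−mL=-294/265 → turn -1·90°
n=4: pose=(-4,-4,N); sL=32/41, sR=160/73; mL=5392/2993, mR=-160/73; mL+mR=-16/41 → advance -1; mR−mL=-11952/2993 → turn -1·90°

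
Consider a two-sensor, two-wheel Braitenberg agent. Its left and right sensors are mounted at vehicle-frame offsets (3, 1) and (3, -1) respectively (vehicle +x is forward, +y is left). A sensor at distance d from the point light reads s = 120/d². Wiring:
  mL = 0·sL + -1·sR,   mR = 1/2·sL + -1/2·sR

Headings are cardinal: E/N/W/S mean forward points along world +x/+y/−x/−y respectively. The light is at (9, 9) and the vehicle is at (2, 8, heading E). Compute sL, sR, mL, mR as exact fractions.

15/2 6 -6 3/4

left sensor world pos  = (5, 9); dL² = 16
right sensor world pos = (5, 7); dR² = 20
sL = 120/16 = 15/2
sR = 120/20 = 6
mL = 0·sL + -1·sR = -6
mR = 1/2·sL + -1/2·sR = 3/4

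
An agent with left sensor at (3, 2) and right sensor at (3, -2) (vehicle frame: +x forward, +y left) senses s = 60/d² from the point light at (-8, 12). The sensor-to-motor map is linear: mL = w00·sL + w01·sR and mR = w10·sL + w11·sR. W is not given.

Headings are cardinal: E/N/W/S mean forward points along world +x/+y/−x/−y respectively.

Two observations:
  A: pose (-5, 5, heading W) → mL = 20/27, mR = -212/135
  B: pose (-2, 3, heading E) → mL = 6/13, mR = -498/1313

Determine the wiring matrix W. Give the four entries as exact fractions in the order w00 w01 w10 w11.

obs A: pose=(-5,5,W) → sL=20/27, sR=12/5, mL=20/27, mR=-212/135
obs B: pose=(-2,3,E) → sL=6/13, sR=30/101, mL=6/13, mR=-498/1313
sensor matrix S = [[20/27, 12/5], [6/13, 30/101]]; det S = -52448/59085
solve [mL_A; mL_B] = S·[w00; w01] and [mR_A; mR_B] = S·[w10; w11]:
  w00 = 1, w01 = 0, w10 = -1/2, w11 = -1/2

1 0 -1/2 -1/2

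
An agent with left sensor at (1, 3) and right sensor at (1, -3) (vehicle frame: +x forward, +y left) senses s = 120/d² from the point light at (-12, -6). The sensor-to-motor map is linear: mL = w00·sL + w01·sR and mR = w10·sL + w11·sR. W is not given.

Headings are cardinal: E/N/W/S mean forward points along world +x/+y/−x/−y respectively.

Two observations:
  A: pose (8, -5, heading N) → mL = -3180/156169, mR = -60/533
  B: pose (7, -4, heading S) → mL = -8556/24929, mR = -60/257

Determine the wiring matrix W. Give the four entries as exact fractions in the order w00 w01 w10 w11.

obs A: pose=(8,-5,N) → sL=120/293, sR=120/533, mL=-3180/156169, mR=-60/533
obs B: pose=(7,-4,S) → sL=24/97, sR=120/257, mL=-8556/24929, mR=-60/257
sensor matrix S = [[120/293, 120/533], [24/97, 120/257]]; det S = 527627520/3893137001
solve [mL_A; mL_B] = S·[w00; w01] and [mR_A; mR_B] = S·[w10; w11]:
  w00 = 1/2, w01 = -1, w10 = 0, w11 = -1/2

1/2 -1 0 -1/2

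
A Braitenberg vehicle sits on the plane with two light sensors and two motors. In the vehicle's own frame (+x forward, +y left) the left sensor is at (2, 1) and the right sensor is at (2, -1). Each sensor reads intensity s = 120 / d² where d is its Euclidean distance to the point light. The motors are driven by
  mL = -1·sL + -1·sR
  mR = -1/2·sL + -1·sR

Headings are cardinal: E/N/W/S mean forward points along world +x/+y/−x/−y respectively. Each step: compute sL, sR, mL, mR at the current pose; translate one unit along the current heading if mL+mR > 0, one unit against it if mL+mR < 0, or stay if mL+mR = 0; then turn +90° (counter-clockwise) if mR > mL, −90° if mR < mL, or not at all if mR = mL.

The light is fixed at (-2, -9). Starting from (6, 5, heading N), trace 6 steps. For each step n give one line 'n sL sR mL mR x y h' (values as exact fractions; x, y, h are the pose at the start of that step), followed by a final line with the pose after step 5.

0 24/61 120/337 -15408/20557 -11364/20557 6 5 N
1 2/3 15/29 -103/87 -74/87 6 4 W
2 120/221 24/37 -9744/8177 -7524/8177 7 4 S
3 60/173 12/29 -3816/5017 -2946/5017 7 5 E
4 24/61 120/337 -15408/20557 -11364/20557 6 5 N
5 2/3 15/29 -103/87 -74/87 6 4 W
final 7 4 S

n=0: pose=(6,5,N); sL=24/61, sR=120/337; mL=-15408/20557, mR=-11364/20557; mL+mR=-26772/20557 → advance -1; mR−mL=12/61 → turn +1·90°
n=1: pose=(6,4,W); sL=2/3, sR=15/29; mL=-103/87, mR=-74/87; mL+mR=-59/29 → advance -1; mR−mL=1/3 → turn +1·90°
n=2: pose=(7,4,S); sL=120/221, sR=24/37; mL=-9744/8177, mR=-7524/8177; mL+mR=-17268/8177 → advance -1; mR−mL=60/221 → turn +1·90°
n=3: pose=(7,5,E); sL=60/173, sR=12/29; mL=-3816/5017, mR=-2946/5017; mL+mR=-6762/5017 → advance -1; mR−mL=30/173 → turn +1·90°
n=4: pose=(6,5,N); sL=24/61, sR=120/337; mL=-15408/20557, mR=-11364/20557; mL+mR=-26772/20557 → advance -1; mR−mL=12/61 → turn +1·90°
n=5: pose=(6,4,W); sL=2/3, sR=15/29; mL=-103/87, mR=-74/87; mL+mR=-59/29 → advance -1; mR−mL=1/3 → turn +1·90°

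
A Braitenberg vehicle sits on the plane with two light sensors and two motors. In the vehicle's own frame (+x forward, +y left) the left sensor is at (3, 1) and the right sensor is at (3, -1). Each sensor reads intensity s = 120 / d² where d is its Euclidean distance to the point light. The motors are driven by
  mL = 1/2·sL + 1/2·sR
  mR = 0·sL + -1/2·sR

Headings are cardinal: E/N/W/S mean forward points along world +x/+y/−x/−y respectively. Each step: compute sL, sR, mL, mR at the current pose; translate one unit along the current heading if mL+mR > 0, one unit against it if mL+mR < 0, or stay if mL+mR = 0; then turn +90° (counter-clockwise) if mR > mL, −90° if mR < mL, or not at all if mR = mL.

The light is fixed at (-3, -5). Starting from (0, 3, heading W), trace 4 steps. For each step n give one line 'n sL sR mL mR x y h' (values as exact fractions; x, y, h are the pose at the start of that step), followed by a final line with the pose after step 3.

n=0: pose=(0,3,W); sL=120/49, sR=40/27; mL=2600/1323, mR=-20/27; mL+mR=60/49 → advance +1; mR−mL=-3580/1323 → turn -1·90°
n=1: pose=(-1,3,N); sL=60/61, sR=12/13; mL=756/793, mR=-6/13; mL+mR=30/61 → advance +1; mR−mL=-1122/793 → turn -1·90°
n=2: pose=(-1,4,E); sL=24/25, sR=120/89; mL=2568/2225, mR=-60/89; mL+mR=12/25 → advance +1; mR−mL=-4068/2225 → turn -1·90°
n=3: pose=(0,4,S); sL=30/13, sR=3; mL=69/26, mR=-3/2; mL+mR=15/13 → advance +1; mR−mL=-54/13 → turn -1·90°

0 120/49 40/27 2600/1323 -20/27 0 3 W
1 60/61 12/13 756/793 -6/13 -1 3 N
2 24/25 120/89 2568/2225 -60/89 -1 4 E
3 30/13 3 69/26 -3/2 0 4 S
final 0 3 W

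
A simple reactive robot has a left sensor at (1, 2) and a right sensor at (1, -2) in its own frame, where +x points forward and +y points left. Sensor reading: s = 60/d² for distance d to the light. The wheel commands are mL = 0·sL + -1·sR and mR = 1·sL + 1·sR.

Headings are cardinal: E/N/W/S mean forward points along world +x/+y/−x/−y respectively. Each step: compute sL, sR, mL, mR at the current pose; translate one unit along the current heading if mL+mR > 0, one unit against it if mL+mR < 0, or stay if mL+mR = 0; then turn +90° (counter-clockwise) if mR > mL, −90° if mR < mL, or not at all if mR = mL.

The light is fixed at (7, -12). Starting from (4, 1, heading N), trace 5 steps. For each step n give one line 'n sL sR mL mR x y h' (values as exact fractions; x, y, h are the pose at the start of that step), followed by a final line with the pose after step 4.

n=0: pose=(4,1,N); sL=60/221, sR=60/197; mL=-60/197, mR=25080/43537; mL+mR=60/221 → advance +1; mR−mL=38340/43537 → turn +1·90°
n=1: pose=(4,2,W); sL=3/8, sR=15/68; mL=-15/68, mR=81/136; mL+mR=3/8 → advance +1; mR−mL=111/136 → turn +1·90°
n=2: pose=(3,2,S); sL=60/173, sR=12/41; mL=-12/41, mR=4536/7093; mL+mR=60/173 → advance +1; mR−mL=6612/7093 → turn +1·90°
n=3: pose=(3,1,E); sL=10/39, sR=6/13; mL=-6/13, mR=28/39; mL+mR=10/39 → advance +1; mR−mL=46/39 → turn +1·90°
n=4: pose=(4,1,N); sL=60/221, sR=60/197; mL=-60/197, mR=25080/43537; mL+mR=60/221 → advance +1; mR−mL=38340/43537 → turn +1·90°

0 60/221 60/197 -60/197 25080/43537 4 1 N
1 3/8 15/68 -15/68 81/136 4 2 W
2 60/173 12/41 -12/41 4536/7093 3 2 S
3 10/39 6/13 -6/13 28/39 3 1 E
4 60/221 60/197 -60/197 25080/43537 4 1 N
final 4 2 W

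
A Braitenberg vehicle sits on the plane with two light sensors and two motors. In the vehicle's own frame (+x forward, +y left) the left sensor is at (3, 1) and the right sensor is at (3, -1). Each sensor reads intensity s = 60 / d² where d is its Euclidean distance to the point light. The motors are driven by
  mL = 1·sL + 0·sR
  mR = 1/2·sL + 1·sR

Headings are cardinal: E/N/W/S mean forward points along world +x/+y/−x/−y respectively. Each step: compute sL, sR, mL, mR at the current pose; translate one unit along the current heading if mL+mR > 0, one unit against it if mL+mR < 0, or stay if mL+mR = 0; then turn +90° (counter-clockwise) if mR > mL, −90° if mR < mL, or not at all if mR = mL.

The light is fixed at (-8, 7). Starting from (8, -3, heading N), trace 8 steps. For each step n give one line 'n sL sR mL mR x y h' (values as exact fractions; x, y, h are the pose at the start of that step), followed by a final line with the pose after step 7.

n=0: pose=(8,-3,N); sL=30/137, sR=30/169; mL=30/137, mR=6645/23153; mL+mR=11715/23153 → advance +1; mR−mL=1575/23153 → turn +1·90°
n=1: pose=(8,-2,W); sL=60/269, sR=60/233; mL=60/269, mR=23130/62677; mL+mR=37110/62677 → advance +1; mR−mL=9150/62677 → turn +1·90°
n=2: pose=(7,-2,S); sL=3/20, sR=3/17; mL=3/20, mR=171/680; mL+mR=273/680 → advance +1; mR−mL=69/680 → turn +1·90°
n=3: pose=(7,-3,E); sL=4/27, sR=12/89; mL=4/27, mR=502/2403; mL+mR=286/801 → advance +1; mR−mL=146/2403 → turn +1·90°
n=4: pose=(8,-3,N); sL=30/137, sR=30/169; mL=30/137, mR=6645/23153; mL+mR=11715/23153 → advance +1; mR−mL=1575/23153 → turn +1·90°
n=5: pose=(8,-2,W); sL=60/269, sR=60/233; mL=60/269, mR=23130/62677; mL+mR=37110/62677 → advance +1; mR−mL=9150/62677 → turn +1·90°
n=6: pose=(7,-2,S); sL=3/20, sR=3/17; mL=3/20, mR=171/680; mL+mR=273/680 → advance +1; mR−mL=69/680 → turn +1·90°
n=7: pose=(7,-3,E); sL=4/27, sR=12/89; mL=4/27, mR=502/2403; mL+mR=286/801 → advance +1; mR−mL=146/2403 → turn +1·90°

0 30/137 30/169 30/137 6645/23153 8 -3 N
1 60/269 60/233 60/269 23130/62677 8 -2 W
2 3/20 3/17 3/20 171/680 7 -2 S
3 4/27 12/89 4/27 502/2403 7 -3 E
4 30/137 30/169 30/137 6645/23153 8 -3 N
5 60/269 60/233 60/269 23130/62677 8 -2 W
6 3/20 3/17 3/20 171/680 7 -2 S
7 4/27 12/89 4/27 502/2403 7 -3 E
final 8 -3 N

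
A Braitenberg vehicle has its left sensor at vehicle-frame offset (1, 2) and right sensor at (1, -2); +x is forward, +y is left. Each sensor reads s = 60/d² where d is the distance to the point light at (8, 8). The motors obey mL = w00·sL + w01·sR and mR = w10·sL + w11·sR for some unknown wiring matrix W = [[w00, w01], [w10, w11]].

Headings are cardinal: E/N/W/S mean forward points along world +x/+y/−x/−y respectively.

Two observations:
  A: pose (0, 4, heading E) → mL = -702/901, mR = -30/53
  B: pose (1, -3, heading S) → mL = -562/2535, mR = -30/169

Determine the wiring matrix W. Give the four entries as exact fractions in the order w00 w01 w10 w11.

obs A: pose=(0,4,E) → sL=60/53, sR=12/17, mL=-702/901, mR=-30/53
obs B: pose=(1,-3,S) → sL=60/169, sR=4/15, mL=-562/2535, mR=-30/169
sensor matrix S = [[60/53, 12/17], [60/169, 4/15]]; det S = 7808/152269
solve [mL_A; mL_B] = S·[w00; w01] and [mR_A; mR_B] = S·[w10; w11]:
  w00 = -1, w01 = 1/2, w10 = -1/2, w11 = 0

-1 1/2 -1/2 0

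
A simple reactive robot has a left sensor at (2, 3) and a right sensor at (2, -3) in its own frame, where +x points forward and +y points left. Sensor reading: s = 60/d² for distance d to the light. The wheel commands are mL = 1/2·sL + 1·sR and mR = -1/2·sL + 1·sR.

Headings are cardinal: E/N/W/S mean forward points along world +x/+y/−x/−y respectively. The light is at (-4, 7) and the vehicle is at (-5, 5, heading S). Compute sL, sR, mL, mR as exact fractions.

3 15/8 27/8 3/8

left sensor world pos  = (-2, 3); dL² = 20
right sensor world pos = (-8, 3); dR² = 32
sL = 60/20 = 3
sR = 60/32 = 15/8
mL = 1/2·sL + 1·sR = 27/8
mR = -1/2·sL + 1·sR = 3/8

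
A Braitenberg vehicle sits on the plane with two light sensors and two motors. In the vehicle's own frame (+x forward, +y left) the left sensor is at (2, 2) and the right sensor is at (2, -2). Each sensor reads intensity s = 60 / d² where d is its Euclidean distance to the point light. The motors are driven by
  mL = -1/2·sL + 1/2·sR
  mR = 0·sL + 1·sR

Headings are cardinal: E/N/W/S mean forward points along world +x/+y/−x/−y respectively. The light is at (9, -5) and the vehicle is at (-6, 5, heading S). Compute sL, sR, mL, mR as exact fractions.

left sensor world pos  = (-4, 3); dL² = 233
right sensor world pos = (-8, 3); dR² = 353
sL = 60/233 = 60/233
sR = 60/353 = 60/353
mL = -1/2·sL + 1/2·sR = -3600/82249
mR = 0·sL + 1·sR = 60/353

60/233 60/353 -3600/82249 60/353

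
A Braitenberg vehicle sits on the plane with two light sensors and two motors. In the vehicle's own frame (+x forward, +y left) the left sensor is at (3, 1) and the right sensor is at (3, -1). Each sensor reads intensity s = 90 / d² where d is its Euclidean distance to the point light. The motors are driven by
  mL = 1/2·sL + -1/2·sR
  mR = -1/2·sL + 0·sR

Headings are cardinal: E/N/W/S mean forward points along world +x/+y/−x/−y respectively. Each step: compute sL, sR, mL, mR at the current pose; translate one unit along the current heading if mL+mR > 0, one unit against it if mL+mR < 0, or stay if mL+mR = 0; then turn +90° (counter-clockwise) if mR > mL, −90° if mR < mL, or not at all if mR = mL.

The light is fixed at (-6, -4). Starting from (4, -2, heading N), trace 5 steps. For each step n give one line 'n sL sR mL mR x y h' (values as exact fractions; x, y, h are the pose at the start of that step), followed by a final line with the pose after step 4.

n=0: pose=(4,-2,N); sL=45/53, sR=45/73; mL=450/3869, mR=-45/106; mL+mR=-45/146 → advance -1; mR−mL=-4185/7738 → turn -1·90°
n=1: pose=(4,-3,E); sL=90/173, sR=90/169; mL=-180/29237, mR=-45/173; mL+mR=-45/169 → advance -1; mR−mL=-7425/29237 → turn -1·90°
n=2: pose=(3,-3,S); sL=45/52, sR=45/34; mL=-405/1768, mR=-45/104; mL+mR=-45/68 → advance -1; mR−mL=-45/221 → turn -1·90°
n=3: pose=(3,-2,W); sL=90/37, sR=2; mL=8/37, mR=-45/37; mL+mR=-1 → advance -1; mR−mL=-53/37 → turn -1·90°
n=4: pose=(4,-2,N); sL=45/53, sR=45/73; mL=450/3869, mR=-45/106; mL+mR=-45/146 → advance -1; mR−mL=-4185/7738 → turn -1·90°

0 45/53 45/73 450/3869 -45/106 4 -2 N
1 90/173 90/169 -180/29237 -45/173 4 -3 E
2 45/52 45/34 -405/1768 -45/104 3 -3 S
3 90/37 2 8/37 -45/37 3 -2 W
4 45/53 45/73 450/3869 -45/106 4 -2 N
final 4 -3 E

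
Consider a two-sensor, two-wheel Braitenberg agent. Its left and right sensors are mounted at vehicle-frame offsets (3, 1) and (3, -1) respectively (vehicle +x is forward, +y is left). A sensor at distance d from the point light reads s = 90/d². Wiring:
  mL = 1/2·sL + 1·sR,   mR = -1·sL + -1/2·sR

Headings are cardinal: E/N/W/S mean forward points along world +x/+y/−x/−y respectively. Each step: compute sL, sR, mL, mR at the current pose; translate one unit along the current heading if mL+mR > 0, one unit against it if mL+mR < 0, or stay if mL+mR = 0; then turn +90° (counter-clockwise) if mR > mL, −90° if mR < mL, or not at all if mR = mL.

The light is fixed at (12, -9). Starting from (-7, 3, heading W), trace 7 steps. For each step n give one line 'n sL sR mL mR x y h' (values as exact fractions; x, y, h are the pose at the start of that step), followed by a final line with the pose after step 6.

0 18/121 90/653 16767/79013 -17199/79013 -7 3 W
1 45/293 45/257 37935/150602 -36315/150602 -6 3 N
2 90/421 10/41 6055/17261 -5795/17261 -6 4 E
3 45/178 45/212 3195/9434 -13545/37736 -5 4 S
4 90/569 18/125 15867/71125 -16371/71125 -5 5 W
5 45/289 45/257 37575/148546 -36135/148546 -4 5 N
6 18/85 18/73 2187/6205 -2079/6205 -4 6 E
final -3 6 S

n=0: pose=(-7,3,W); sL=18/121, sR=90/653; mL=16767/79013, mR=-17199/79013; mL+mR=-432/79013 → advance -1; mR−mL=-33966/79013 → turn -1·90°
n=1: pose=(-6,3,N); sL=45/293, sR=45/257; mL=37935/150602, mR=-36315/150602; mL+mR=810/75301 → advance +1; mR−mL=-37125/75301 → turn -1·90°
n=2: pose=(-6,4,E); sL=90/421, sR=10/41; mL=6055/17261, mR=-5795/17261; mL+mR=260/17261 → advance +1; mR−mL=-11850/17261 → turn -1·90°
n=3: pose=(-5,4,S); sL=45/178, sR=45/212; mL=3195/9434, mR=-13545/37736; mL+mR=-765/37736 → advance -1; mR−mL=-26325/37736 → turn -1·90°
n=4: pose=(-5,5,W); sL=90/569, sR=18/125; mL=15867/71125, mR=-16371/71125; mL+mR=-504/71125 → advance -1; mR−mL=-32238/71125 → turn -1·90°
n=5: pose=(-4,5,N); sL=45/289, sR=45/257; mL=37575/148546, mR=-36135/148546; mL+mR=720/74273 → advance +1; mR−mL=-36855/74273 → turn -1·90°
n=6: pose=(-4,6,E); sL=18/85, sR=18/73; mL=2187/6205, mR=-2079/6205; mL+mR=108/6205 → advance +1; mR−mL=-4266/6205 → turn -1·90°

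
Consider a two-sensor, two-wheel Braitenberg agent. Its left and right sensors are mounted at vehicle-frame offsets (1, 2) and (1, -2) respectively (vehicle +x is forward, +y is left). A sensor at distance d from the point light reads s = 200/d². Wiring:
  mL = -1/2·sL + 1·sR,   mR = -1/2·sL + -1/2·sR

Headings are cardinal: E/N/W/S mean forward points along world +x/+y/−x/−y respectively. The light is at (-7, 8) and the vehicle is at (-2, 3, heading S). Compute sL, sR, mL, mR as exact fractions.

40/17 40/9 500/153 -520/153

left sensor world pos  = (0, 2); dL² = 85
right sensor world pos = (-4, 2); dR² = 45
sL = 200/85 = 40/17
sR = 200/45 = 40/9
mL = -1/2·sL + 1·sR = 500/153
mR = -1/2·sL + -1/2·sR = -520/153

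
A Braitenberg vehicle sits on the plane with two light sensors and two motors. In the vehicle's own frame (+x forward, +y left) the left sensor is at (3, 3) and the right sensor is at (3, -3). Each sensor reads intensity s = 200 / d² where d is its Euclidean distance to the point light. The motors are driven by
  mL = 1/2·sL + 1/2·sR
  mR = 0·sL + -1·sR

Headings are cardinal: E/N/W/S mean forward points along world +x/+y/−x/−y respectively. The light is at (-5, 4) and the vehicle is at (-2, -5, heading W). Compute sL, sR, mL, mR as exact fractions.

left sensor world pos  = (-5, -8); dL² = 144
right sensor world pos = (-5, -2); dR² = 36
sL = 200/144 = 25/18
sR = 200/36 = 50/9
mL = 1/2·sL + 1/2·sR = 125/36
mR = 0·sL + -1·sR = -50/9

25/18 50/9 125/36 -50/9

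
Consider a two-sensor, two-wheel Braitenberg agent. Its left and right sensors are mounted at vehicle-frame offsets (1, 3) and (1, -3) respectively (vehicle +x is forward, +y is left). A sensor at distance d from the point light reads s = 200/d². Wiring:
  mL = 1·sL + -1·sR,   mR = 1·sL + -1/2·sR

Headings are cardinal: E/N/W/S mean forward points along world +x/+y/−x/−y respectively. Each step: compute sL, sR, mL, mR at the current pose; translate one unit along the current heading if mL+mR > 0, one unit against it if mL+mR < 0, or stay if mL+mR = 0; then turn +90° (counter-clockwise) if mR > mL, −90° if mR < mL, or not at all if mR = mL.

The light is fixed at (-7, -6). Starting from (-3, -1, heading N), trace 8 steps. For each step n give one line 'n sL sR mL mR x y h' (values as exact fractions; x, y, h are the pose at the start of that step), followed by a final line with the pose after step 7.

n=0: pose=(-3,-1,N); sL=200/37, sR=40/17; mL=1920/629, mR=2660/629; mL+mR=4580/629 → advance +1; mR−mL=20/17 → turn +1·90°
n=1: pose=(-3,0,W); sL=100/9, sR=20/9; mL=80/9, mR=10; mL+mR=170/9 → advance +1; mR−mL=10/9 → turn +1·90°
n=2: pose=(-4,0,S); sL=200/61, sR=8; mL=-288/61, mR=-44/61; mL+mR=-332/61 → advance -1; mR−mL=4 → turn +1·90°
n=3: pose=(-4,1,E); sL=50/29, sR=25/4; mL=-525/116, mR=-325/232; mL+mR=-1375/232 → advance -1; mR−mL=25/8 → turn +1·90°
n=4: pose=(-5,1,N); sL=40/13, sR=200/89; mL=960/1157, mR=2260/1157; mL+mR=3220/1157 → advance +1; mR−mL=100/89 → turn +1·90°
n=5: pose=(-5,2,W); sL=100/13, sR=100/61; mL=4800/793, mR=5450/793; mL+mR=10250/793 → advance +1; mR−mL=50/61 → turn +1·90°
n=6: pose=(-6,2,S); sL=40/13, sR=200/53; mL=-480/689, mR=820/689; mL+mR=340/689 → advance +1; mR−mL=100/53 → turn +1·90°
n=7: pose=(-6,1,E); sL=25/13, sR=10; mL=-105/13, mR=-40/13; mL+mR=-145/13 → advance -1; mR−mL=5 → turn +1·90°

0 200/37 40/17 1920/629 2660/629 -3 -1 N
1 100/9 20/9 80/9 10 -3 0 W
2 200/61 8 -288/61 -44/61 -4 0 S
3 50/29 25/4 -525/116 -325/232 -4 1 E
4 40/13 200/89 960/1157 2260/1157 -5 1 N
5 100/13 100/61 4800/793 5450/793 -5 2 W
6 40/13 200/53 -480/689 820/689 -6 2 S
7 25/13 10 -105/13 -40/13 -6 1 E
final -7 1 N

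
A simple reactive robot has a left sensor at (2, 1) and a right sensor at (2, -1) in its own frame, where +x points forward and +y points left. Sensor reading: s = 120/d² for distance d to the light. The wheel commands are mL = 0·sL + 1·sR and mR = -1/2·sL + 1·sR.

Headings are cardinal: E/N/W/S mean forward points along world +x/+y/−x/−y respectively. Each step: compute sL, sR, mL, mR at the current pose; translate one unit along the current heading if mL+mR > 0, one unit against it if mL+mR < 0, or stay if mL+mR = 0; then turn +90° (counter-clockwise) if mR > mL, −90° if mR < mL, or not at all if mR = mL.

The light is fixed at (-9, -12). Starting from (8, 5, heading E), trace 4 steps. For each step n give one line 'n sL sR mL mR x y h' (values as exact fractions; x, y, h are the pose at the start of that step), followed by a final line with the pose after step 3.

n=0: pose=(8,5,E); sL=24/137, sR=120/617; mL=120/617, mR=9036/84529; mL+mR=25476/84529 → advance +1; mR−mL=-12/137 → turn -1·90°
n=1: pose=(9,5,S); sL=60/293, sR=60/257; mL=60/257, mR=9870/75301; mL+mR=27450/75301 → advance +1; mR−mL=-30/293 → turn -1·90°
n=2: pose=(9,4,W); sL=120/481, sR=24/109; mL=24/109, mR=5004/52429; mL+mR=16548/52429 → advance +1; mR−mL=-60/481 → turn -1·90°
n=3: pose=(8,4,N); sL=6/29, sR=5/27; mL=5/27, mR=64/783; mL+mR=209/783 → advance +1; mR−mL=-3/29 → turn -1·90°

0 24/137 120/617 120/617 9036/84529 8 5 E
1 60/293 60/257 60/257 9870/75301 9 5 S
2 120/481 24/109 24/109 5004/52429 9 4 W
3 6/29 5/27 5/27 64/783 8 4 N
final 8 5 E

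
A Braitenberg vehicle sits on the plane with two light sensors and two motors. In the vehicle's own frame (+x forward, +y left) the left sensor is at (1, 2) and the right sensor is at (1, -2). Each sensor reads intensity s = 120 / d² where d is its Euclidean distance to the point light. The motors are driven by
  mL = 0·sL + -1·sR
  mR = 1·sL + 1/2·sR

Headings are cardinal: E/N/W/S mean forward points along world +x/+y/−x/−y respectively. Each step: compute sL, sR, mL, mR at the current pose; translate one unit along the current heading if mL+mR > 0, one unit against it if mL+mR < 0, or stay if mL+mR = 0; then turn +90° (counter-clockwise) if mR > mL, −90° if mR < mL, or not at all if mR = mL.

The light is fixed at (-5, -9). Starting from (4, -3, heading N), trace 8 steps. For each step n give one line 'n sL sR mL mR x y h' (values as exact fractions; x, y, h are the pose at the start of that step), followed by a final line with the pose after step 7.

n=0: pose=(4,-3,N); sL=60/49, sR=12/17; mL=-12/17, mR=1314/833; mL+mR=726/833 → advance +1; mR−mL=1902/833 → turn +1·90°
n=1: pose=(4,-2,W); sL=120/89, sR=24/29; mL=-24/29, mR=4548/2581; mL+mR=2412/2581 → advance +1; mR−mL=6684/2581 → turn +1·90°
n=2: pose=(3,-2,S); sL=15/17, sR=5/3; mL=-5/3, mR=175/102; mL+mR=5/102 → advance +1; mR−mL=115/34 → turn +1·90°
n=3: pose=(3,-3,E); sL=24/29, sR=120/97; mL=-120/97, mR=4068/2813; mL+mR=588/2813 → advance +1; mR−mL=7548/2813 → turn +1·90°
n=4: pose=(4,-3,N); sL=60/49, sR=12/17; mL=-12/17, mR=1314/833; mL+mR=726/833 → advance +1; mR−mL=1902/833 → turn +1·90°
n=5: pose=(4,-2,W); sL=120/89, sR=24/29; mL=-24/29, mR=4548/2581; mL+mR=2412/2581 → advance +1; mR−mL=6684/2581 → turn +1·90°
n=6: pose=(3,-2,S); sL=15/17, sR=5/3; mL=-5/3, mR=175/102; mL+mR=5/102 → advance +1; mR−mL=115/34 → turn +1·90°
n=7: pose=(3,-3,E); sL=24/29, sR=120/97; mL=-120/97, mR=4068/2813; mL+mR=588/2813 → advance +1; mR−mL=7548/2813 → turn +1·90°

0 60/49 12/17 -12/17 1314/833 4 -3 N
1 120/89 24/29 -24/29 4548/2581 4 -2 W
2 15/17 5/3 -5/3 175/102 3 -2 S
3 24/29 120/97 -120/97 4068/2813 3 -3 E
4 60/49 12/17 -12/17 1314/833 4 -3 N
5 120/89 24/29 -24/29 4548/2581 4 -2 W
6 15/17 5/3 -5/3 175/102 3 -2 S
7 24/29 120/97 -120/97 4068/2813 3 -3 E
final 4 -3 N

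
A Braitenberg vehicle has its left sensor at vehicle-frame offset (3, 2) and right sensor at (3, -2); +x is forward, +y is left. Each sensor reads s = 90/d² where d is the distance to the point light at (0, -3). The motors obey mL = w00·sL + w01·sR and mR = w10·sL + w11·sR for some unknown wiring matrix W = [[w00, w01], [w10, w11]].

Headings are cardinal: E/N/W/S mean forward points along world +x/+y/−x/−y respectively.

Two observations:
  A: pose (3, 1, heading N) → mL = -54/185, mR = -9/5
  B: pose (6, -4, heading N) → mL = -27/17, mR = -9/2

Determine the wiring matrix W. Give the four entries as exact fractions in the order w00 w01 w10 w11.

obs A: pose=(3,1,N) → sL=9/5, sR=45/37, mL=-54/185, mR=-9/5
obs B: pose=(6,-4,N) → sL=9/2, sR=45/34, mL=-27/17, mR=-9/2
sensor matrix S = [[9/5, 45/37], [9/2, 45/34]]; det S = -1944/629
solve [mL_A; mL_B] = S·[w00; w01] and [mR_A; mR_B] = S·[w10; w11]:
  w00 = -1/2, w01 = 1/2, w10 = -1, w11 = 0

-1/2 1/2 -1 0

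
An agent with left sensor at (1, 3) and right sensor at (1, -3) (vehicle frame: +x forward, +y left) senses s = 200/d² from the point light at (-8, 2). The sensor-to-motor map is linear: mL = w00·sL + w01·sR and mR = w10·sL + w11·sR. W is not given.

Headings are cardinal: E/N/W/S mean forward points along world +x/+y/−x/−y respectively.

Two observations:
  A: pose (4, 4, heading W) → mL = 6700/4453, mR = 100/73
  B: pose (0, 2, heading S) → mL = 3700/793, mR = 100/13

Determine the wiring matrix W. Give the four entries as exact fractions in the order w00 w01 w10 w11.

1/2 1/2 0 1

obs A: pose=(4,4,W) → sL=100/61, sR=100/73, mL=6700/4453, mR=100/73
obs B: pose=(0,2,S) → sL=100/61, sR=100/13, mL=3700/793, mR=100/13
sensor matrix S = [[100/61, 100/73], [100/61, 100/13]]; det S = 600000/57889
solve [mL_A; mL_B] = S·[w00; w01] and [mR_A; mR_B] = S·[w10; w11]:
  w00 = 1/2, w01 = 1/2, w10 = 0, w11 = 1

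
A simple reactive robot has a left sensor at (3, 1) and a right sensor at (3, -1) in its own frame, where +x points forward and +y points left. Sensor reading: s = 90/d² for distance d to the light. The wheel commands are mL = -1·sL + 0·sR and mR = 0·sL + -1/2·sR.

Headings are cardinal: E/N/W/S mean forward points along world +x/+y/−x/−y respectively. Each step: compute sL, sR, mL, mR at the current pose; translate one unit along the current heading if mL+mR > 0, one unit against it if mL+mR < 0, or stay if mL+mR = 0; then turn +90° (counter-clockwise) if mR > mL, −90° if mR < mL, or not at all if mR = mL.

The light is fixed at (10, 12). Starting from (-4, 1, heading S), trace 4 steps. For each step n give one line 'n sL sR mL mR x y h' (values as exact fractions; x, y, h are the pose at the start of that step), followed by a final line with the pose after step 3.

n=0: pose=(-4,1,S); sL=18/73, sR=90/421; mL=-18/73, mR=-45/421; mL+mR=-10863/30733 → advance -1; mR−mL=4293/30733 → turn +1·90°
n=1: pose=(-4,2,E); sL=45/101, sR=45/121; mL=-45/101, mR=-45/242; mL+mR=-15435/24442 → advance -1; mR−mL=6345/24442 → turn +1·90°
n=2: pose=(-5,2,N); sL=18/61, sR=18/49; mL=-18/61, mR=-9/49; mL+mR=-1431/2989 → advance -1; mR−mL=333/2989 → turn +1·90°
n=3: pose=(-5,1,W); sL=5/26, sR=45/212; mL=-5/26, mR=-45/424; mL+mR=-1645/5512 → advance -1; mR−mL=475/5512 → turn +1·90°

0 18/73 90/421 -18/73 -45/421 -4 1 S
1 45/101 45/121 -45/101 -45/242 -4 2 E
2 18/61 18/49 -18/61 -9/49 -5 2 N
3 5/26 45/212 -5/26 -45/424 -5 1 W
final -4 1 S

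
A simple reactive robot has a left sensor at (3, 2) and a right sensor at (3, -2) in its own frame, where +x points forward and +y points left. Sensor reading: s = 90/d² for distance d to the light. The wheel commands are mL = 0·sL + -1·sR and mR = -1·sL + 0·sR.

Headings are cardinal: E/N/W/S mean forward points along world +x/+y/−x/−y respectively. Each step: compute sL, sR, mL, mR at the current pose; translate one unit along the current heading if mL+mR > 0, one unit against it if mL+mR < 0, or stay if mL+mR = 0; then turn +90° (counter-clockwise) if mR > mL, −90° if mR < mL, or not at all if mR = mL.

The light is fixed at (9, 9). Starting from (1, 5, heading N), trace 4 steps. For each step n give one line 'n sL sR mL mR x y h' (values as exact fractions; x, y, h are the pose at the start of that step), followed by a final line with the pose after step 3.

n=0: pose=(1,5,N); sL=90/101, sR=90/37; mL=-90/37, mR=-90/101; mL+mR=-12420/3737 → advance -1; mR−mL=5760/3737 → turn +1·90°
n=1: pose=(1,4,W); sL=9/17, sR=9/13; mL=-9/13, mR=-9/17; mL+mR=-270/221 → advance -1; mR−mL=36/221 → turn +1·90°
n=2: pose=(2,4,S); sL=90/89, sR=18/29; mL=-18/29, mR=-90/89; mL+mR=-4212/2581 → advance -1; mR−mL=-1008/2581 → turn -1·90°
n=3: pose=(2,5,W); sL=45/68, sR=45/52; mL=-45/52, mR=-45/68; mL+mR=-675/442 → advance -1; mR−mL=45/221 → turn +1·90°

0 90/101 90/37 -90/37 -90/101 1 5 N
1 9/17 9/13 -9/13 -9/17 1 4 W
2 90/89 18/29 -18/29 -90/89 2 4 S
3 45/68 45/52 -45/52 -45/68 2 5 W
final 3 5 S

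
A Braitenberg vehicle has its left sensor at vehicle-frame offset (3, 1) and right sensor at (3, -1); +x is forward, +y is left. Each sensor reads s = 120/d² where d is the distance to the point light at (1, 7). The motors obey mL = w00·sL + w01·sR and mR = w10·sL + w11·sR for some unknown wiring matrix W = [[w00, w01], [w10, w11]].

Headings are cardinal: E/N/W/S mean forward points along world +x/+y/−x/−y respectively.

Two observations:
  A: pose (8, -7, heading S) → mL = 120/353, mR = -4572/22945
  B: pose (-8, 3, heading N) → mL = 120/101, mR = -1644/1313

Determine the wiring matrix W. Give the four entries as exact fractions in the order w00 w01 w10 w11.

obs A: pose=(8,-7,S) → sL=120/353, sR=24/65, mL=120/353, mR=-4572/22945
obs B: pose=(-8,3,N) → sL=120/101, sR=24/13, mL=120/101, mR=-1644/1313
sensor matrix S = [[120/353, 24/65], [120/101, 24/13]]; det S = 87552/463489
solve [mL_A; mL_B] = S·[w00; w01] and [mR_A; mR_B] = S·[w10; w11]:
  w00 = 1, w01 = 0, w10 = 1/2, w11 = -1

1 0 1/2 -1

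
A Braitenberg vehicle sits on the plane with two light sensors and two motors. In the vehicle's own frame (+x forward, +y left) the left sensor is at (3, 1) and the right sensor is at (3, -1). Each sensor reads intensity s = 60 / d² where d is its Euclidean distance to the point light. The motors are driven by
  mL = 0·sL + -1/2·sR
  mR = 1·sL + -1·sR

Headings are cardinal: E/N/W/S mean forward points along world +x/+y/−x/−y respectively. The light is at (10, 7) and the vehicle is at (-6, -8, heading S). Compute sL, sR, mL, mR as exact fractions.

left sensor world pos  = (-5, -11); dL² = 549
right sensor world pos = (-7, -11); dR² = 613
sL = 60/549 = 20/183
sR = 60/613 = 60/613
mL = 0·sL + -1/2·sR = -30/613
mR = 1·sL + -1·sR = 1280/112179

20/183 60/613 -30/613 1280/112179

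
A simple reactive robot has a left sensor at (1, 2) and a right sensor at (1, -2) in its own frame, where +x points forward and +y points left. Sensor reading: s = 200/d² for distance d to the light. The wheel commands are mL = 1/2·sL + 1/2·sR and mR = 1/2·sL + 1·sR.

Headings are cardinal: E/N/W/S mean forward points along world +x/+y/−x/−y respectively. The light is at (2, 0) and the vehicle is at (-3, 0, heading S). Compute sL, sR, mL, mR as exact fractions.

left sensor world pos  = (-1, -1); dL² = 10
right sensor world pos = (-5, -1); dR² = 50
sL = 200/10 = 20
sR = 200/50 = 4
mL = 1/2·sL + 1/2·sR = 12
mR = 1/2·sL + 1·sR = 14

20 4 12 14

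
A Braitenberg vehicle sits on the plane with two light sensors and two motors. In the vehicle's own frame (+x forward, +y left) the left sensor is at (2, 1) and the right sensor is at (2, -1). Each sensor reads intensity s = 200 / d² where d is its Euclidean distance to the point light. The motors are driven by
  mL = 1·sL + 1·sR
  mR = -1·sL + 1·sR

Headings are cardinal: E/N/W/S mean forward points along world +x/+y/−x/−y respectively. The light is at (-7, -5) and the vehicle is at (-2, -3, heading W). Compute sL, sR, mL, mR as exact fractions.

left sensor world pos  = (-4, -4); dL² = 10
right sensor world pos = (-4, -2); dR² = 18
sL = 200/10 = 20
sR = 200/18 = 100/9
mL = 1·sL + 1·sR = 280/9
mR = -1·sL + 1·sR = -80/9

20 100/9 280/9 -80/9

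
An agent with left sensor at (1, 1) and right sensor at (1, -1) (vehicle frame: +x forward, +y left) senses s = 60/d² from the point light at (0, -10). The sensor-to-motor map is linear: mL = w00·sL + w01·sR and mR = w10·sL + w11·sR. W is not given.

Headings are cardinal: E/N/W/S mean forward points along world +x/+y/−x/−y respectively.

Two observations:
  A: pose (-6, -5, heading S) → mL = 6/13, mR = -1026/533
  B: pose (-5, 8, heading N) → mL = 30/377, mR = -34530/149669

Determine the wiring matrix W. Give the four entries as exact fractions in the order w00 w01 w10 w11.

obs A: pose=(-6,-5,S) → sL=60/41, sR=12/13, mL=6/13, mR=-1026/533
obs B: pose=(-5,8,N) → sL=60/397, sR=60/377, mL=30/377, mR=-34530/149669
sensor matrix S = [[60/41, 12/13], [60/397, 60/377]]; det S = 573120/6136429
solve [mL_A; mL_B] = S·[w00; w01] and [mR_A; mR_B] = S·[w10; w11]:
  w00 = 0, w01 = 1/2, w10 = -1, w11 = -1/2

0 1/2 -1 -1/2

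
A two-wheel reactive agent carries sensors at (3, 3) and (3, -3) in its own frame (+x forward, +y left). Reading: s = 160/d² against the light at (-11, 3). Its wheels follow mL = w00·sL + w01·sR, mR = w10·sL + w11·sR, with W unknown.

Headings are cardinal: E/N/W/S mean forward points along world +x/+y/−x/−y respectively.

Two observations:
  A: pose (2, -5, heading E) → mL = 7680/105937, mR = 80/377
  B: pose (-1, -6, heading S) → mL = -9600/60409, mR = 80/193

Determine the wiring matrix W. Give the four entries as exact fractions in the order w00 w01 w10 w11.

1/2 -1/2 0 1/2

obs A: pose=(2,-5,E) → sL=160/281, sR=160/377, mL=7680/105937, mR=80/377
obs B: pose=(-1,-6,S) → sL=160/313, sR=160/193, mL=-9600/60409, mR=80/193
sensor matrix S = [[160/281, 160/377], [160/313, 160/193]]; det S = 1632460800/6399548233
solve [mL_A; mL_B] = S·[w00; w01] and [mR_A; mR_B] = S·[w10; w11]:
  w00 = 1/2, w01 = -1/2, w10 = 0, w11 = 1/2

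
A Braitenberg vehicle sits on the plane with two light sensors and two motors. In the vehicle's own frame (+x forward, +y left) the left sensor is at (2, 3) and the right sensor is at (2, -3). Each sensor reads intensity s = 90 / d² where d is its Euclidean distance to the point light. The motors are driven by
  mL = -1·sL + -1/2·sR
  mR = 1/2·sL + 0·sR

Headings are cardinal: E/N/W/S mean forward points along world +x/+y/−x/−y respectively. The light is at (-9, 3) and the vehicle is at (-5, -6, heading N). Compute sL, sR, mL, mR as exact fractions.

left sensor world pos  = (-8, -4); dL² = 50
right sensor world pos = (-2, -4); dR² = 98
sL = 90/50 = 9/5
sR = 90/98 = 45/49
mL = -1·sL + -1/2·sR = -1107/490
mR = 1/2·sL + 0·sR = 9/10

9/5 45/49 -1107/490 9/10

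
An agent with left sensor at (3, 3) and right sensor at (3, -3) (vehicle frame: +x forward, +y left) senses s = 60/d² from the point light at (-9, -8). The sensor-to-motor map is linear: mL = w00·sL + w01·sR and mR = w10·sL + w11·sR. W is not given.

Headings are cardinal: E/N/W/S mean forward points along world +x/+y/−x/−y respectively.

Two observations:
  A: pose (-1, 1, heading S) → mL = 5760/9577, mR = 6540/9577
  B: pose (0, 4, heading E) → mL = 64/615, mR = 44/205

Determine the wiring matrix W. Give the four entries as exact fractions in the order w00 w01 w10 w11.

-1 1 1/2 1/2

obs A: pose=(-1,1,S) → sL=60/157, sR=60/61, mL=5760/9577, mR=6540/9577
obs B: pose=(0,4,E) → sL=20/123, sR=4/15, mL=64/615, mR=44/205
sensor matrix S = [[60/157, 60/61], [20/123, 4/15]]; det S = -22784/392657
solve [mL_A; mL_B] = S·[w00; w01] and [mR_A; mR_B] = S·[w10; w11]:
  w00 = -1, w01 = 1, w10 = 1/2, w11 = 1/2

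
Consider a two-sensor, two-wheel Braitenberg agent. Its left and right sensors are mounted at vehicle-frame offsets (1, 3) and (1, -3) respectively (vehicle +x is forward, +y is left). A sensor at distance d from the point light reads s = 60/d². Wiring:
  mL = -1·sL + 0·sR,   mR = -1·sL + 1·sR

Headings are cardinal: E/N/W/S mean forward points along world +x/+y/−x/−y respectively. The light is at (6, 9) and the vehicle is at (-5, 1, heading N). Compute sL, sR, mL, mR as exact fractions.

left sensor world pos  = (-8, 2); dL² = 245
right sensor world pos = (-2, 2); dR² = 113
sL = 60/245 = 12/49
sR = 60/113 = 60/113
mL = -1·sL + 0·sR = -12/49
mR = -1·sL + 1·sR = 1584/5537

12/49 60/113 -12/49 1584/5537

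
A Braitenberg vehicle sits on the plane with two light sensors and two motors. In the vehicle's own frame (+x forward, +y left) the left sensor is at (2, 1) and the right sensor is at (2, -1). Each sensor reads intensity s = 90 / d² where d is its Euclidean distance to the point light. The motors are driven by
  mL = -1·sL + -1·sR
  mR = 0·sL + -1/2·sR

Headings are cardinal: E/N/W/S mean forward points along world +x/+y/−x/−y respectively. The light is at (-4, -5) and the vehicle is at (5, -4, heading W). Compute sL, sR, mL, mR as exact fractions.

90/49 90/53 -9180/2597 -45/53

left sensor world pos  = (3, -5); dL² = 49
right sensor world pos = (3, -3); dR² = 53
sL = 90/49 = 90/49
sR = 90/53 = 90/53
mL = -1·sL + -1·sR = -9180/2597
mR = 0·sL + -1/2·sR = -45/53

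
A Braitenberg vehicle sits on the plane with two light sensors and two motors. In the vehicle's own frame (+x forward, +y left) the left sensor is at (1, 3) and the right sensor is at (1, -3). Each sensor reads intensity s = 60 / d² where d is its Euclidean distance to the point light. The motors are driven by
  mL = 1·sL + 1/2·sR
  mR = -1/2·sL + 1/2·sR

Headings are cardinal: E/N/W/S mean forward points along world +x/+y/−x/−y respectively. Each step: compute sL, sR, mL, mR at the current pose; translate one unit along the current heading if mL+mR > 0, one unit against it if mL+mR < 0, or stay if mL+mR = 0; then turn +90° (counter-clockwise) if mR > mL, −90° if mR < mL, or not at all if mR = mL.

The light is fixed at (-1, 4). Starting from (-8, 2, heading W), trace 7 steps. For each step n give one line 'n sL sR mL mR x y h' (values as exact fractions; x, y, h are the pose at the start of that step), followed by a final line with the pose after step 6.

n=0: pose=(-8,2,W); sL=60/89, sR=12/13; mL=1314/1157, mR=144/1157; mL+mR=1458/1157 → advance +1; mR−mL=-90/89 → turn -1·90°
n=1: pose=(-9,2,N); sL=30/61, sR=30/13; mL=1305/793, mR=720/793; mL+mR=2025/793 → advance +1; mR−mL=-45/61 → turn -1·90°
n=2: pose=(-9,3,E); sL=60/53, sR=12/13; mL=1098/689, mR=-72/689; mL+mR=1026/689 → advance +1; mR−mL=-90/53 → turn -1·90°
n=3: pose=(-8,3,S); sL=3, sR=15/26; mL=171/52, mR=-63/52; mL+mR=27/13 → advance +1; mR−mL=-9/2 → turn -1·90°
n=4: pose=(-8,2,W); sL=60/89, sR=12/13; mL=1314/1157, mR=144/1157; mL+mR=1458/1157 → advance +1; mR−mL=-90/89 → turn -1·90°
n=5: pose=(-9,2,N); sL=30/61, sR=30/13; mL=1305/793, mR=720/793; mL+mR=2025/793 → advance +1; mR−mL=-45/61 → turn -1·90°
n=6: pose=(-9,3,E); sL=60/53, sR=12/13; mL=1098/689, mR=-72/689; mL+mR=1026/689 → advance +1; mR−mL=-90/53 → turn -1·90°

0 60/89 12/13 1314/1157 144/1157 -8 2 W
1 30/61 30/13 1305/793 720/793 -9 2 N
2 60/53 12/13 1098/689 -72/689 -9 3 E
3 3 15/26 171/52 -63/52 -8 3 S
4 60/89 12/13 1314/1157 144/1157 -8 2 W
5 30/61 30/13 1305/793 720/793 -9 2 N
6 60/53 12/13 1098/689 -72/689 -9 3 E
final -8 3 S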